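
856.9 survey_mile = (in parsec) 4.469e-11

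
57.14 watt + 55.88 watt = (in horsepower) 0.1516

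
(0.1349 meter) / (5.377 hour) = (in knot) 1.355e-05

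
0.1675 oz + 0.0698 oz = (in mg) 6727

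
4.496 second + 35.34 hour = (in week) 0.2104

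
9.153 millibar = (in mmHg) 6.865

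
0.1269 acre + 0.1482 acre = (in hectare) 0.1113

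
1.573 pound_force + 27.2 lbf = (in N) 128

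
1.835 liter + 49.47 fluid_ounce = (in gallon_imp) 0.7255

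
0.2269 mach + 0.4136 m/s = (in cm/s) 7767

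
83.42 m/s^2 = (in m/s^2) 83.42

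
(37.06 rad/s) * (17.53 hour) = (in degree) 1.34e+08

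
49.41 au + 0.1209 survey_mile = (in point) 2.095e+16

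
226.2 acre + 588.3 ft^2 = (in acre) 226.2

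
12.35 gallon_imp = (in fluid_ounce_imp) 1976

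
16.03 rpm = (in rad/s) 1.679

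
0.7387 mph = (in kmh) 1.189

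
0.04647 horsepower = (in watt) 34.65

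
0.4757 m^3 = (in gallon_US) 125.7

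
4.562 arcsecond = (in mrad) 0.02212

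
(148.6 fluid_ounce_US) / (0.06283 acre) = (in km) 1.728e-08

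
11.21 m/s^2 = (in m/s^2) 11.21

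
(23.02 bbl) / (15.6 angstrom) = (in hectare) 2.346e+05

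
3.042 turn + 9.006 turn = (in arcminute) 2.602e+05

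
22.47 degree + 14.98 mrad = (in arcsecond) 8.398e+04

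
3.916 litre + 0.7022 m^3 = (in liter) 706.1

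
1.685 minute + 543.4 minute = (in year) 0.001037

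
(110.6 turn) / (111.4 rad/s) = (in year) 1.978e-07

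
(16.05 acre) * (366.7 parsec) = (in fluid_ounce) 2.485e+28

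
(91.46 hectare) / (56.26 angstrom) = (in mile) 1.01e+11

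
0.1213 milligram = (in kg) 1.213e-07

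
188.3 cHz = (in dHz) 18.83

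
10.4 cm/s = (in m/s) 0.104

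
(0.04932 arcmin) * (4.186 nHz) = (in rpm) 5.735e-13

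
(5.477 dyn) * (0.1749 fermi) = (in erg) 9.579e-14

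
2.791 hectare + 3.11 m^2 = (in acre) 6.897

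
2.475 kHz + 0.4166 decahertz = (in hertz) 2479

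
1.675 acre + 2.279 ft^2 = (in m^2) 6779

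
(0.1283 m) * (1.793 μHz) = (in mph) 5.146e-07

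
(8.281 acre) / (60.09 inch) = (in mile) 13.64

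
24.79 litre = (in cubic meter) 0.02479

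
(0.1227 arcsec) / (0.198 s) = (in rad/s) 3.004e-06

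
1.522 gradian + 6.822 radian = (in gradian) 435.8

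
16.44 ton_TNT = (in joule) 6.878e+10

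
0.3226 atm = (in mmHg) 245.2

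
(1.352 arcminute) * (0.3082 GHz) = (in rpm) 1.157e+06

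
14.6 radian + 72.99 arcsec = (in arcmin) 5.019e+04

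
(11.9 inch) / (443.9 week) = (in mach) 3.306e-12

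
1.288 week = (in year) 0.0247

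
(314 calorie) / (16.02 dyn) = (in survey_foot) 2.691e+07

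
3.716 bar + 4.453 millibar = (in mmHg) 2791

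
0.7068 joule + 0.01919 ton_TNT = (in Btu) 7.61e+04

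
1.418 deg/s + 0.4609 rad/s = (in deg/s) 27.83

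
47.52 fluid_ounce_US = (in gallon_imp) 0.3091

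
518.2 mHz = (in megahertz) 5.182e-07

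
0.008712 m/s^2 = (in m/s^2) 0.008712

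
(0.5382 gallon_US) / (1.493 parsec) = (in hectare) 4.422e-24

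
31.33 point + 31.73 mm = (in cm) 4.278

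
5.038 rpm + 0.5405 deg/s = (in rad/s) 0.537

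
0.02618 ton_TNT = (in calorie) 2.618e+07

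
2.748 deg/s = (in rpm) 0.458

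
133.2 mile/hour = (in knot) 115.7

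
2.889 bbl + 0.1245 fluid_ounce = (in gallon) 121.3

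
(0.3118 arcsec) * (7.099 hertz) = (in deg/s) 0.0006149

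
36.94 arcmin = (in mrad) 10.75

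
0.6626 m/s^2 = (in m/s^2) 0.6626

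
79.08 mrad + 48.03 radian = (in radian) 48.11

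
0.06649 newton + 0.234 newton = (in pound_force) 0.06755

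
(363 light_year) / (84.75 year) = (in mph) 2.874e+09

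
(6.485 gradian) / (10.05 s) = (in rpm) 0.09679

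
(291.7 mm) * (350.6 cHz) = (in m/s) 1.023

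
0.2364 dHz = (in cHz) 2.364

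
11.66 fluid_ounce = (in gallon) 0.09109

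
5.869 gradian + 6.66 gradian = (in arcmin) 676.6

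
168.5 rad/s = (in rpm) 1609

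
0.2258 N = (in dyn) 2.258e+04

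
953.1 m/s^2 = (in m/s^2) 953.1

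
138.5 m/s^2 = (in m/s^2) 138.5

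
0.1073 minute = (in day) 7.451e-05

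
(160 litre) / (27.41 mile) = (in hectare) 3.627e-10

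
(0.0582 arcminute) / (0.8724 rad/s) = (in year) 6.154e-13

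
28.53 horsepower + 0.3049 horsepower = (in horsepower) 28.83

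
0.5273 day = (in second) 4.556e+04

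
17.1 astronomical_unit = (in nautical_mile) 1.381e+09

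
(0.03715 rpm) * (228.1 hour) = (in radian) 3195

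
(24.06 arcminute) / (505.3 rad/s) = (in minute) 2.308e-07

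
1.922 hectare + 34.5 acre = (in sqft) 1.71e+06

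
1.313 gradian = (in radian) 0.02062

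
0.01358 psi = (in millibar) 0.9363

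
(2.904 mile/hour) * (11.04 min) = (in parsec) 2.787e-14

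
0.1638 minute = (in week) 1.625e-05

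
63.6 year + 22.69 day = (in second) 2.008e+09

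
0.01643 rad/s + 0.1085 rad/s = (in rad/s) 0.1249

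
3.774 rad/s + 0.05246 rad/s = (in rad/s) 3.826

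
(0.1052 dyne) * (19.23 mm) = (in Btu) 1.917e-11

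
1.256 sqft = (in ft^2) 1.256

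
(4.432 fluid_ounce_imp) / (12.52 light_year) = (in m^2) 1.063e-21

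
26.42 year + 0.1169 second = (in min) 1.389e+07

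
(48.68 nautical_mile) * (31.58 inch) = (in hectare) 7.232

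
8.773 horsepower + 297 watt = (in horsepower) 9.171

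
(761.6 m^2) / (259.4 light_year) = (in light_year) 3.28e-32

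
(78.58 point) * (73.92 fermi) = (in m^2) 2.049e-15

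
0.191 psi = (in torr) 9.878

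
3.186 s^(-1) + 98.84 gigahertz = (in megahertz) 9.884e+04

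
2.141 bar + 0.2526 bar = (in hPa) 2394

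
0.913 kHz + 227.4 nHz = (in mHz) 9.13e+05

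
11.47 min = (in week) 0.001138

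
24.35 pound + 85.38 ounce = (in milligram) 1.347e+07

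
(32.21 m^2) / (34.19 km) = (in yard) 0.00103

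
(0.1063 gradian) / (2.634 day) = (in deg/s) 4.204e-07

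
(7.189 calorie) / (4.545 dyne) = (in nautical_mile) 357.3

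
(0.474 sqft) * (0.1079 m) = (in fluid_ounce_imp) 167.2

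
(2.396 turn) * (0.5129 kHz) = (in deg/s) 4.424e+05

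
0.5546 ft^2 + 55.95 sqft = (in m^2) 5.249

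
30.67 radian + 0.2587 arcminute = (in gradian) 1953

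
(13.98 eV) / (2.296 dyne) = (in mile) 6.062e-17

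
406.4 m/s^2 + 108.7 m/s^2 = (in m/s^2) 515.1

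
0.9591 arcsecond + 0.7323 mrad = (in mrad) 0.7369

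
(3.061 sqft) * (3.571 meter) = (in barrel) 6.387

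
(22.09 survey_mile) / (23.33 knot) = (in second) 2962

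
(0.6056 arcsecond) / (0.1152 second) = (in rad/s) 2.549e-05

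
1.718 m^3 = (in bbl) 10.81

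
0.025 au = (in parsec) 1.212e-07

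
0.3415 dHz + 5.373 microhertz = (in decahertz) 0.003416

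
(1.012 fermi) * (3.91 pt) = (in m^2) 1.396e-18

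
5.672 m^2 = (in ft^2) 61.05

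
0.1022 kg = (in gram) 102.2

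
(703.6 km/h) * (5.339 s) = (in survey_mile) 0.6484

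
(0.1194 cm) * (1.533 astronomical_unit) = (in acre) 6.766e+04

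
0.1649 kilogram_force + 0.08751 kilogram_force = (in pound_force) 0.5565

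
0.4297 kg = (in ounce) 15.16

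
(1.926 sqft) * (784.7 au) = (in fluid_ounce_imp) 7.393e+17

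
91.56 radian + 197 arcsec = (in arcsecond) 1.889e+07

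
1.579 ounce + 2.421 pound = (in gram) 1143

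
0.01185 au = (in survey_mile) 1.102e+06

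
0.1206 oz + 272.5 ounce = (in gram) 7729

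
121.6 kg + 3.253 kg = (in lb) 275.3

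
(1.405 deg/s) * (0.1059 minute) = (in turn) 0.0248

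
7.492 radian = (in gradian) 477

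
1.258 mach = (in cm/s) 4.283e+04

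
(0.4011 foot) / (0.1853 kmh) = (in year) 7.532e-08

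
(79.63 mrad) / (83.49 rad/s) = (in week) 1.577e-09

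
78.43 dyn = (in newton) 0.0007843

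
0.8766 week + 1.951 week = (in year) 0.05423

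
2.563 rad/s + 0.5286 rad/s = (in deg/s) 177.1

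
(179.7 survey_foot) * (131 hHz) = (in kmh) 2.583e+06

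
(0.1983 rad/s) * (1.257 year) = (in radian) 7.861e+06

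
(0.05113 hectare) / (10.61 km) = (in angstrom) 4.819e+08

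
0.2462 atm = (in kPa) 24.95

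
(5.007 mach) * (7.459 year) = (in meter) 4.01e+11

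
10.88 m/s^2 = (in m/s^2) 10.88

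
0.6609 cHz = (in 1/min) 0.3965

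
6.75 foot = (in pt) 5832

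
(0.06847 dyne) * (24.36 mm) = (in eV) 1.041e+11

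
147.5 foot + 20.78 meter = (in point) 1.863e+05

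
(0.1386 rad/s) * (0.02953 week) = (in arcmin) 8.51e+06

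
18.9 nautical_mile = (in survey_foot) 1.148e+05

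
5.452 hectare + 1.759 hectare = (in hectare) 7.211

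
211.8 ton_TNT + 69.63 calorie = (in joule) 8.862e+11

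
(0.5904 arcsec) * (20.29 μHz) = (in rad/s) 5.808e-11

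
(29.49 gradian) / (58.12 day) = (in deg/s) 5.285e-06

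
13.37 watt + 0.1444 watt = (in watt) 13.51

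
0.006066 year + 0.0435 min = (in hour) 53.14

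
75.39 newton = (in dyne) 7.539e+06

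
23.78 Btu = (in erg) 2.509e+11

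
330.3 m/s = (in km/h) 1189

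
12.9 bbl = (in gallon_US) 541.8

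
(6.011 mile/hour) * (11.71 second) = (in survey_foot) 103.2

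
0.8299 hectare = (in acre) 2.051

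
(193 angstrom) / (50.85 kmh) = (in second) 1.366e-09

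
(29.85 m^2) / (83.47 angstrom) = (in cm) 3.576e+11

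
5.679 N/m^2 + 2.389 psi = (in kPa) 16.48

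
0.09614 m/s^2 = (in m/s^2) 0.09614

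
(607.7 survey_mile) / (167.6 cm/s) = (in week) 0.9648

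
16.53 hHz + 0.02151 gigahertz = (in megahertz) 21.51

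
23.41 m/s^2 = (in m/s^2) 23.41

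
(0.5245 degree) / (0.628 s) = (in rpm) 0.1392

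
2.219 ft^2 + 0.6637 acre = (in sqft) 2.891e+04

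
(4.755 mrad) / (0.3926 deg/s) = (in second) 0.6939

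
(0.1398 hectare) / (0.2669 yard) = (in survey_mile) 3.559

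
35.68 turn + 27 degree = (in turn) 35.76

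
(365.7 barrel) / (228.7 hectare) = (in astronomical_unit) 1.699e-16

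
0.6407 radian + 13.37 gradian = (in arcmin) 2925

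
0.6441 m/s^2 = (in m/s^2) 0.6441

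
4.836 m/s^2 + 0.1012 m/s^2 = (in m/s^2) 4.937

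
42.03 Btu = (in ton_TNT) 1.06e-05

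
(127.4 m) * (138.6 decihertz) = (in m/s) 1766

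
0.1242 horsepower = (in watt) 92.62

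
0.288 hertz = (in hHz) 0.00288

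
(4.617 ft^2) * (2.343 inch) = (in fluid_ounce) 863.2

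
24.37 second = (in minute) 0.4062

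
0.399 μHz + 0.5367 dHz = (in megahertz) 5.367e-08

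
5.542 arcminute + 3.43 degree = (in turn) 0.009784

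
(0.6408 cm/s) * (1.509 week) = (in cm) 5.848e+05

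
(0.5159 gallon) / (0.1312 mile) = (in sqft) 9.956e-05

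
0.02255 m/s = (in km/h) 0.08118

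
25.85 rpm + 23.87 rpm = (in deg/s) 298.3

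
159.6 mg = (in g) 0.1596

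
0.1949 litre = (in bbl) 0.001226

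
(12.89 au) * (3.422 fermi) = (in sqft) 0.07103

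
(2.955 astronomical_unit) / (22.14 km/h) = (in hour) 1.997e+07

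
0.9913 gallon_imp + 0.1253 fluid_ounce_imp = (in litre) 4.51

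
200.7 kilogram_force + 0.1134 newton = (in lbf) 442.5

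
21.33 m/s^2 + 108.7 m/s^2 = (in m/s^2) 130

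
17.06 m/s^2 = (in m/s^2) 17.06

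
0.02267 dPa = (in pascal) 0.002267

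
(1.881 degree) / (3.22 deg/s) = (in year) 1.852e-08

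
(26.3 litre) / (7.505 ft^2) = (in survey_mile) 2.344e-05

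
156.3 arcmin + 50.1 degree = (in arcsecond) 1.897e+05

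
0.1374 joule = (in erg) 1.374e+06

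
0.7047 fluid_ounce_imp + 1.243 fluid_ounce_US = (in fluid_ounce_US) 1.92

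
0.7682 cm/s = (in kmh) 0.02766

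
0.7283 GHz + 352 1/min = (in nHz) 7.283e+17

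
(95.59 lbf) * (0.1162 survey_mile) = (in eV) 4.963e+23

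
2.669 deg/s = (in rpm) 0.4448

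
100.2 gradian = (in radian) 1.574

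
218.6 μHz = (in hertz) 0.0002186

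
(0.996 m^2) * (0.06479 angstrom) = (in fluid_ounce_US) 2.182e-07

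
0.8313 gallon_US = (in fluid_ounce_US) 106.4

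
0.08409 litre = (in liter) 0.08409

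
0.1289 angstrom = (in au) 8.616e-23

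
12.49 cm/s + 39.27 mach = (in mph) 2.991e+04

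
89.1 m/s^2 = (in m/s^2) 89.1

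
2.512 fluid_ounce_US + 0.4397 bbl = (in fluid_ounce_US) 2366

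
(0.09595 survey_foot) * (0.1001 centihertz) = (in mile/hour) 6.549e-05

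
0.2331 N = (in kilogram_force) 0.02377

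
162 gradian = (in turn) 0.405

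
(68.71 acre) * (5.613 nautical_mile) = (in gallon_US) 7.636e+11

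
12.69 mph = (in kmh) 20.42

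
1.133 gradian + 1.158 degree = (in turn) 0.006049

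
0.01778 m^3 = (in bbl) 0.1118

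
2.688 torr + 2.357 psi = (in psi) 2.409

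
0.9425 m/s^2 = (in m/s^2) 0.9425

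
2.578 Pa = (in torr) 0.01934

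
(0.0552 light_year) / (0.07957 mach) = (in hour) 5.354e+09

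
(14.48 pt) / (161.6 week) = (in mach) 1.535e-13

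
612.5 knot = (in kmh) 1134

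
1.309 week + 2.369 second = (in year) 0.0251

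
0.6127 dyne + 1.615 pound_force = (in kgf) 0.7326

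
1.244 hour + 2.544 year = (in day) 928.6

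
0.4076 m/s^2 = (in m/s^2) 0.4076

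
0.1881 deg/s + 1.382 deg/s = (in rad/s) 0.0274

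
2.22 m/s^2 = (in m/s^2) 2.22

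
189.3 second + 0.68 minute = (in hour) 0.06392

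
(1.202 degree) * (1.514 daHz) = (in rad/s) 0.3176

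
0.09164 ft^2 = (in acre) 2.104e-06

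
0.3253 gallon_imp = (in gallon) 0.3907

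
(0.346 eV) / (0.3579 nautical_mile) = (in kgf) 8.528e-24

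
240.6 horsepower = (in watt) 1.794e+05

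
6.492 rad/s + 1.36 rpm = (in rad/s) 6.634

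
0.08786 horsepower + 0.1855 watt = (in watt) 65.7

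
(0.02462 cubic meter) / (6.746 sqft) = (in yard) 0.04296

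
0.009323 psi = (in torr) 0.4821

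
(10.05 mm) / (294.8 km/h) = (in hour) 3.409e-08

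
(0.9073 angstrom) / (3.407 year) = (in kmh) 3.04e-18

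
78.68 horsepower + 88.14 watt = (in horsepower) 78.8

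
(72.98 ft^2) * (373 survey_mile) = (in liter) 4.07e+09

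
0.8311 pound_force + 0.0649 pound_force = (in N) 3.986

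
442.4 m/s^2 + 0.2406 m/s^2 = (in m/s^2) 442.6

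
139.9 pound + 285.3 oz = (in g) 7.155e+04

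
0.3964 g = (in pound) 0.0008739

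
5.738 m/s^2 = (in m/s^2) 5.738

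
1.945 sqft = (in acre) 4.465e-05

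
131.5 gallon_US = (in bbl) 3.131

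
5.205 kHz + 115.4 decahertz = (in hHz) 63.59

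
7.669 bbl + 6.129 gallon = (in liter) 1242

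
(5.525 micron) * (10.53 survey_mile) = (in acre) 2.314e-05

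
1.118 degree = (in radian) 0.01951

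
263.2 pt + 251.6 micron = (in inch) 3.665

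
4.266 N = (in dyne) 4.266e+05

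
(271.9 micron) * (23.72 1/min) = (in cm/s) 0.01075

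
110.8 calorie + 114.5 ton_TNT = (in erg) 4.791e+18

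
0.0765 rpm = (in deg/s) 0.459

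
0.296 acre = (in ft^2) 1.289e+04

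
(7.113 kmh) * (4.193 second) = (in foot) 27.18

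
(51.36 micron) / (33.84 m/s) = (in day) 1.757e-11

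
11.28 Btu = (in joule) 1.19e+04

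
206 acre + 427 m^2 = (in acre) 206.1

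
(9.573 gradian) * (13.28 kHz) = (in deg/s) 1.144e+05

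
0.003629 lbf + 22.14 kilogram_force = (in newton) 217.1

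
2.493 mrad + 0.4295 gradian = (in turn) 0.001471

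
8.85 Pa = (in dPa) 88.5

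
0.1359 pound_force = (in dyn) 6.045e+04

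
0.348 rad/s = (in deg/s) 19.94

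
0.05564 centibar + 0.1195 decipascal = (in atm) 0.0005492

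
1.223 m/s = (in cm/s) 122.3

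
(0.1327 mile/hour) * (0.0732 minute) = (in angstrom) 2.605e+09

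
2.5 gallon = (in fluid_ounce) 320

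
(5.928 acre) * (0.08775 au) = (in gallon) 8.319e+16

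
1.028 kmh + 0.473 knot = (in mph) 1.183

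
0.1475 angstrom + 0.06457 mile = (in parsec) 3.368e-15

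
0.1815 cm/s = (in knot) 0.003528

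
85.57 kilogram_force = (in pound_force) 188.6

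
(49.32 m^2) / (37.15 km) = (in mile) 8.249e-07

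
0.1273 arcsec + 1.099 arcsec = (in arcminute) 0.02044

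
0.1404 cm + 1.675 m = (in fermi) 1.676e+15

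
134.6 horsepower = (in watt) 1.004e+05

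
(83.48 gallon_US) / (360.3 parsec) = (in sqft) 3.06e-19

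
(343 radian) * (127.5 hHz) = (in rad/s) 4.373e+06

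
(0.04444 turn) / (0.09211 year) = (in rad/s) 9.613e-08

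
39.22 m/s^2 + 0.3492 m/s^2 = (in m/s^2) 39.57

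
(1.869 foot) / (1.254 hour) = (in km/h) 0.0004543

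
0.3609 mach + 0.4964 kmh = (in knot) 239.1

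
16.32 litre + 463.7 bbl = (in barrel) 463.8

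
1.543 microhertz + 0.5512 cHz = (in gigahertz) 5.514e-12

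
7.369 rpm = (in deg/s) 44.21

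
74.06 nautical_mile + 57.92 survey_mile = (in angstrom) 2.304e+15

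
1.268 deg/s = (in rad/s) 0.02213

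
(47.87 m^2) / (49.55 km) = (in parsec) 3.131e-20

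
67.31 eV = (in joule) 1.078e-17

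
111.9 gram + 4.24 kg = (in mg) 4.352e+06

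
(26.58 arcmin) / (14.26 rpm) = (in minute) 8.629e-05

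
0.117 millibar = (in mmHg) 0.08776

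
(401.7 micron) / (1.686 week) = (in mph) 8.812e-10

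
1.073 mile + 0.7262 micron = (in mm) 1.727e+06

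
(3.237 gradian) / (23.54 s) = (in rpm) 0.02063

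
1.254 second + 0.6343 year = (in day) 231.5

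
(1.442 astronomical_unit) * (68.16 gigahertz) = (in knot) 2.858e+22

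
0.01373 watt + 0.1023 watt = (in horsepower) 0.0001556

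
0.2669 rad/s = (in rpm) 2.549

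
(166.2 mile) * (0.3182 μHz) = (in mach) 0.00025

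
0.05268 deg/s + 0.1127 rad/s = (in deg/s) 6.51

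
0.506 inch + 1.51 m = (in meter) 1.523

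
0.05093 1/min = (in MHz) 8.488e-10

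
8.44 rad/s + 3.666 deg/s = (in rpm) 81.21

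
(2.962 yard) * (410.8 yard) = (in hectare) 0.1017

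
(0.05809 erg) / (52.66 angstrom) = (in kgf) 0.1125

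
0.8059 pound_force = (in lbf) 0.8059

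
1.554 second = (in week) 2.569e-06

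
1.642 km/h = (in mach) 0.00134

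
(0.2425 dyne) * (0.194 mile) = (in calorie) 0.000181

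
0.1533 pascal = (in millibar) 0.001533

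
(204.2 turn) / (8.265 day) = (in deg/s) 0.1029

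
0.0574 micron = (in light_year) 6.067e-24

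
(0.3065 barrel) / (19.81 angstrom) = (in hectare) 2460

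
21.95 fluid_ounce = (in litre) 0.6491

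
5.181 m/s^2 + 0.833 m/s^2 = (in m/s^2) 6.014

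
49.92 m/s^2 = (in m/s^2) 49.92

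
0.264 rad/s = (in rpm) 2.521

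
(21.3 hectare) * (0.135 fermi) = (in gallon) 7.596e-09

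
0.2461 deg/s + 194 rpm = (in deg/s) 1164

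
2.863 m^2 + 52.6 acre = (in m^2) 2.129e+05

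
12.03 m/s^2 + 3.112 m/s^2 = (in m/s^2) 15.14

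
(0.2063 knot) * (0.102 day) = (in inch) 3.682e+04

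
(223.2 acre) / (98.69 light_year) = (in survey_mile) 6.011e-16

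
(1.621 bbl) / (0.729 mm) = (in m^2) 353.5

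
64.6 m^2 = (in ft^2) 695.3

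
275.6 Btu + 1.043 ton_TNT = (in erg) 4.364e+16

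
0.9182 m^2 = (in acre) 0.0002269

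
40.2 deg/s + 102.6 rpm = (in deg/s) 655.8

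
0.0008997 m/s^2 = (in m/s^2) 0.0008997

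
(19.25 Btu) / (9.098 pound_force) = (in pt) 1.423e+06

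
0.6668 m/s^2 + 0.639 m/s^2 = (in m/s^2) 1.306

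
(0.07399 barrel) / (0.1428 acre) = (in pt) 0.0577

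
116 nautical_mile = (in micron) 2.148e+11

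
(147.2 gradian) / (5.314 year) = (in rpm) 1.318e-07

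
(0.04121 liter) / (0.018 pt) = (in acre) 0.001604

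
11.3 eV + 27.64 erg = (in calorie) 6.606e-07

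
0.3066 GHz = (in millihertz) 3.066e+11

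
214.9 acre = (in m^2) 8.697e+05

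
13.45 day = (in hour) 322.8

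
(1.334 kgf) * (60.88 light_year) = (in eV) 4.703e+37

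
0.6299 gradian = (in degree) 0.5669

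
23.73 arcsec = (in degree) 0.006592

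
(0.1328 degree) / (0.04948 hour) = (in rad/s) 1.301e-05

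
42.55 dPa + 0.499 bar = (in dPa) 4.99e+05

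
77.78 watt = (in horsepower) 0.1043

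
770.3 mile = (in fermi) 1.24e+21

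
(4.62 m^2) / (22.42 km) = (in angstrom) 2.061e+06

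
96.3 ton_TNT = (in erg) 4.029e+18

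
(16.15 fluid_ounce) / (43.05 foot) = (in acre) 8.994e-09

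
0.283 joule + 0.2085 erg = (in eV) 1.766e+18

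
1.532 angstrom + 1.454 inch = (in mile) 2.295e-05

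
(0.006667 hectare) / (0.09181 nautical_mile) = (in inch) 15.44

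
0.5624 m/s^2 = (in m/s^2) 0.5624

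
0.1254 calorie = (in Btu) 0.0004973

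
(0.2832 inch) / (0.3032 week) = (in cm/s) 3.923e-06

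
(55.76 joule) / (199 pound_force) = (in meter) 0.06299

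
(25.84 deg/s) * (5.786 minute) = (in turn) 24.92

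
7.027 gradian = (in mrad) 110.4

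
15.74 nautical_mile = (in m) 2.915e+04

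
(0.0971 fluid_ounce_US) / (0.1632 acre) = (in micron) 0.004348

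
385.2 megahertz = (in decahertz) 3.852e+07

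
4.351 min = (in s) 261.1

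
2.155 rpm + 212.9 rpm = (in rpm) 215.1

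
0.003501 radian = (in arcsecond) 722.1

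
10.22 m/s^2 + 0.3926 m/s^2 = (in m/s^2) 10.61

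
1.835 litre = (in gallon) 0.4848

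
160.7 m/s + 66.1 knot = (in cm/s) 1.947e+04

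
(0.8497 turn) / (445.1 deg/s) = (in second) 0.6872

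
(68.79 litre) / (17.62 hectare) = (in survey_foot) 1.281e-06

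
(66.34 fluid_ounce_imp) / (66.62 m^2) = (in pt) 0.0802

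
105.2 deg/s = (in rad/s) 1.836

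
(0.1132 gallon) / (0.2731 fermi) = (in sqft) 1.689e+13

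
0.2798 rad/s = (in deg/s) 16.03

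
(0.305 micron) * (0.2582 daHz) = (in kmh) 2.835e-06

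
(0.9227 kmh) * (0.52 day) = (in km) 11.52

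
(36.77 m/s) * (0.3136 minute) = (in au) 4.625e-09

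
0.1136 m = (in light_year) 1.201e-17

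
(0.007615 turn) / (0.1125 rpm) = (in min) 0.06769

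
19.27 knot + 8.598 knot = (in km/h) 51.61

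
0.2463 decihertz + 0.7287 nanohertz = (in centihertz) 2.463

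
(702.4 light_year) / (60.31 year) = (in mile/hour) 7.816e+09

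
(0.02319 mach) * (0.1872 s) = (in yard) 1.617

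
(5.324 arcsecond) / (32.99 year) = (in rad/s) 2.481e-14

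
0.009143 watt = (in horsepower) 1.226e-05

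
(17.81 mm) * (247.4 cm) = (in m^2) 0.04406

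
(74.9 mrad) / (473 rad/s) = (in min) 2.639e-06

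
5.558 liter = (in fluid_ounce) 187.9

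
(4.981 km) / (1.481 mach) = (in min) 0.1646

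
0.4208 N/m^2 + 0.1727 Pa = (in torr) 0.004452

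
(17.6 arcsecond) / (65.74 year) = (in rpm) 3.93e-13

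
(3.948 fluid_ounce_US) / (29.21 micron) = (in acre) 0.0009877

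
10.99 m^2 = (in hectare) 0.001099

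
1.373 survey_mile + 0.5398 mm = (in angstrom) 2.21e+13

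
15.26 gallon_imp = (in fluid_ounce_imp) 2442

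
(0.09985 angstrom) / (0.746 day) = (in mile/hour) 3.465e-16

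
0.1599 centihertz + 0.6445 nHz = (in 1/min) 0.09594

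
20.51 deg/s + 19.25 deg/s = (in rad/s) 0.6939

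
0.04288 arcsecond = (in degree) 1.191e-05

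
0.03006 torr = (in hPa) 0.04008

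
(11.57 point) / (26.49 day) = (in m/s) 1.783e-09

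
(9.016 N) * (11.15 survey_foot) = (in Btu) 0.02904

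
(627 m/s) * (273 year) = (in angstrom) 5.398e+22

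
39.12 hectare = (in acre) 96.67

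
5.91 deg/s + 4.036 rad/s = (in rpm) 39.53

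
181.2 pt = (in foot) 0.2097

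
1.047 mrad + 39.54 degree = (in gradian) 44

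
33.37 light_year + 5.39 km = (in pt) 8.949e+20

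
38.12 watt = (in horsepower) 0.05112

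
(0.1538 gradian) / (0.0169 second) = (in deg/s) 8.191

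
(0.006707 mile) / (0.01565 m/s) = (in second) 689.7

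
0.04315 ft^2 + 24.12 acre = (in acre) 24.12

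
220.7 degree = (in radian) 3.852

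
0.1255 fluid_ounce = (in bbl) 2.334e-05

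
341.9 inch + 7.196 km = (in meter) 7205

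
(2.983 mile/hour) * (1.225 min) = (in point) 2.778e+05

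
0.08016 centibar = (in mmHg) 0.6012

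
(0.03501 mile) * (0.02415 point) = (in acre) 1.186e-07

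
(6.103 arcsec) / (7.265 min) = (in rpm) 6.482e-07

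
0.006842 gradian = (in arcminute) 0.3695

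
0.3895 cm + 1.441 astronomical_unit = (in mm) 2.156e+14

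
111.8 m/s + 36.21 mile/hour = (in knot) 248.8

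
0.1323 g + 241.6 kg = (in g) 2.416e+05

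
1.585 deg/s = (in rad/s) 0.02766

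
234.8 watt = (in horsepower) 0.3149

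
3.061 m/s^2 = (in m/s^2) 3.061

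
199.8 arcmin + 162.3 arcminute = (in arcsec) 2.173e+04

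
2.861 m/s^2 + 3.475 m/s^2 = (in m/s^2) 6.336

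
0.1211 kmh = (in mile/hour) 0.07525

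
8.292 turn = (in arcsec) 1.075e+07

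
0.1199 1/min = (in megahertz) 1.998e-09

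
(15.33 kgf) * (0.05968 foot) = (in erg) 2.735e+07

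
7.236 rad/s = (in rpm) 69.1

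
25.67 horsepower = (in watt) 1.914e+04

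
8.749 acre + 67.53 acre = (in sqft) 3.323e+06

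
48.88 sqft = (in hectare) 0.0004541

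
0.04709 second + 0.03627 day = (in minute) 52.23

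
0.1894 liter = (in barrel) 0.001191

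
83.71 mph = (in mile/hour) 83.71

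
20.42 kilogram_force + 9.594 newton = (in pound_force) 47.18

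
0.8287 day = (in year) 0.00227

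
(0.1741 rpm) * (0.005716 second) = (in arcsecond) 21.5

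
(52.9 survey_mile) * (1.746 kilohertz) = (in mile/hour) 3.325e+08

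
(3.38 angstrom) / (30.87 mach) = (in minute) 5.359e-16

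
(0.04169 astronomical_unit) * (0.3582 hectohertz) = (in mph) 4.997e+11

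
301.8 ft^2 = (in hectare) 0.002804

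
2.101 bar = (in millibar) 2101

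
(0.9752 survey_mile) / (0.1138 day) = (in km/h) 0.5746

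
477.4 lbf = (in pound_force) 477.4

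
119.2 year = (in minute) 6.265e+07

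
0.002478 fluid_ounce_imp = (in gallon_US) 1.86e-05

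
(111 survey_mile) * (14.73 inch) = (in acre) 16.52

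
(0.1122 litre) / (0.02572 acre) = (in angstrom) 1.078e+04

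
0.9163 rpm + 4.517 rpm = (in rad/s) 0.569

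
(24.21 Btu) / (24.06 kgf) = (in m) 108.3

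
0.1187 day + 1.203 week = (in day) 8.54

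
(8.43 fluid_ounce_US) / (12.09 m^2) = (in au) 1.378e-16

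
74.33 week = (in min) 7.492e+05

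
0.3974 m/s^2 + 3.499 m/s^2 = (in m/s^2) 3.896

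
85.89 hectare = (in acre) 212.2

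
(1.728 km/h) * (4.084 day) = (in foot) 5.557e+05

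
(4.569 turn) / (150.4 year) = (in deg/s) 3.468e-07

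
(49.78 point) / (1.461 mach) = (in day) 4.086e-10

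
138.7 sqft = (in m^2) 12.89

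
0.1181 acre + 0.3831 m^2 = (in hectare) 0.04783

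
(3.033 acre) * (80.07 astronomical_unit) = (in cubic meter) 1.47e+17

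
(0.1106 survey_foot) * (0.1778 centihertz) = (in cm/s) 0.005994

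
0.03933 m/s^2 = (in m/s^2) 0.03933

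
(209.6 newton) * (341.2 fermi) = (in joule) 7.152e-11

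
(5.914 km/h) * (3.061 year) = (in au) 0.00106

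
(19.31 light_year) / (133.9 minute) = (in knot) 4.42e+13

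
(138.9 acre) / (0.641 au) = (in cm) 0.0005862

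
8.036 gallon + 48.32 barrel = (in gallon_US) 2037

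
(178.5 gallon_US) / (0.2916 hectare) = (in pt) 0.6568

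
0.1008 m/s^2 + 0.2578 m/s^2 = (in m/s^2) 0.3586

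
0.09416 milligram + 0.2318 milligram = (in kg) 3.26e-07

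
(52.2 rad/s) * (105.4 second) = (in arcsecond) 1.135e+09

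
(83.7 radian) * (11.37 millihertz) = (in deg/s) 54.53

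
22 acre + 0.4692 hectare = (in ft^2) 1.009e+06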